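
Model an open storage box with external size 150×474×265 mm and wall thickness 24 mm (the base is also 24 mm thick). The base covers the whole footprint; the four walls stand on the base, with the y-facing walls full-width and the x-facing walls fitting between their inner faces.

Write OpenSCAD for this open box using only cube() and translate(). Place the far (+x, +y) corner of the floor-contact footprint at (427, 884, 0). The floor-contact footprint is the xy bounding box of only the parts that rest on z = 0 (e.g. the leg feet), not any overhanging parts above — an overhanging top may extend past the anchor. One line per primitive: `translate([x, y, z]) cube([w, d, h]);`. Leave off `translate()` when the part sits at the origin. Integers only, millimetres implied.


translate([277, 410, 0]) cube([150, 474, 24]);
translate([277, 410, 24]) cube([150, 24, 241]);
translate([277, 860, 24]) cube([150, 24, 241]);
translate([277, 434, 24]) cube([24, 426, 241]);
translate([403, 434, 24]) cube([24, 426, 241]);


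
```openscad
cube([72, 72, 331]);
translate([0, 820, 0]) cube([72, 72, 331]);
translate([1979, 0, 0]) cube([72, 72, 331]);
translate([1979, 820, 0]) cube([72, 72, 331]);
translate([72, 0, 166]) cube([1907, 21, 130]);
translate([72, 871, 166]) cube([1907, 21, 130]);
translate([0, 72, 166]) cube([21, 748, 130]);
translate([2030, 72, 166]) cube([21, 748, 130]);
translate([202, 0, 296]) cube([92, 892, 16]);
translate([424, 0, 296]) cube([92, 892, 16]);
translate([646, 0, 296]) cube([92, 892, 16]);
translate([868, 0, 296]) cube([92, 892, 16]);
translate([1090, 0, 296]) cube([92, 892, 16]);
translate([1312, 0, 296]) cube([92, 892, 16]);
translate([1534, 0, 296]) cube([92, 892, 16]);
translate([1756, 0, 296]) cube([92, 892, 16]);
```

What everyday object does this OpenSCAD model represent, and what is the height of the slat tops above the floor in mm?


A bed frame. The slat-top height is 312 mm.

Four posts, four rails, and a row of slats — a bed frame. Slats sit on the rails at z = 166 + 130 = 296; with slat thickness 16, the top is 312 mm.


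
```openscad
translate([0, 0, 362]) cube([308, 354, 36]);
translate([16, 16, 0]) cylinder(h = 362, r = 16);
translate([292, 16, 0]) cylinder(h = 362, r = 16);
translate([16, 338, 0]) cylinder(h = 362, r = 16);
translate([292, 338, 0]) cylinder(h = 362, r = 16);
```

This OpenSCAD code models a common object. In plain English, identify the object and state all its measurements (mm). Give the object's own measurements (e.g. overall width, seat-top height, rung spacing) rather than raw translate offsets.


A simple wooden stool: a rectangular seat 308 mm (x) by 354 mm (y), 36 mm thick, top face at z = 398 mm, on four round legs, each 32 mm in diameter. The legs rest on z = 0, each leg's axis is inset half a diameter from the nearest pair of seat edges (so the leg's bounding box is flush with the corner).


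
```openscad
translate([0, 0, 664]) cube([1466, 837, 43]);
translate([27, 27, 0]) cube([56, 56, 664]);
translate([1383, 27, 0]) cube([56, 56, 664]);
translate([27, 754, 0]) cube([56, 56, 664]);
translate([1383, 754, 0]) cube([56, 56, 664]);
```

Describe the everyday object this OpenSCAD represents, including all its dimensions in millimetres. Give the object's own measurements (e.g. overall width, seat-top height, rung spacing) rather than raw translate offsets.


A table: top 1466 mm (x) × 837 mm (y), 43 mm thick, upper face at z = 707 mm, on four 56×56 mm square legs, each inset 27 mm from the nearest pair of top edges from z = 0 to the bottom of the top.


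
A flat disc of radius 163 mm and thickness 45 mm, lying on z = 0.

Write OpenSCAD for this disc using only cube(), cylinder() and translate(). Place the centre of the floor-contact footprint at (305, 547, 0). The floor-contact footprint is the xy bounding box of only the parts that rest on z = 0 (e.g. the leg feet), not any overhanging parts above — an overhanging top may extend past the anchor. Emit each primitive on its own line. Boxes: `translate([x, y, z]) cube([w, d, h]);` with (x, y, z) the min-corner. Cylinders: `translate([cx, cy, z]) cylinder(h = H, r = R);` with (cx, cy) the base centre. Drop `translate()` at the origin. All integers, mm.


translate([305, 547, 0]) cylinder(h = 45, r = 163);


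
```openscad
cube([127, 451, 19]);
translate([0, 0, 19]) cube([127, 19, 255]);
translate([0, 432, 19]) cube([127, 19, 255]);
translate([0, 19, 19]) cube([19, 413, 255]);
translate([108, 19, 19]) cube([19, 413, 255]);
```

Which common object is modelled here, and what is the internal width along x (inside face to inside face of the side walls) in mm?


An open box. The internal width is 89 mm.

A 127×451 base slab with four walls standing on it — an open box. The base is 127 mm wide and the walls are 19 mm thick, so the internal width is 127 − 2 × 19 = 89 mm.


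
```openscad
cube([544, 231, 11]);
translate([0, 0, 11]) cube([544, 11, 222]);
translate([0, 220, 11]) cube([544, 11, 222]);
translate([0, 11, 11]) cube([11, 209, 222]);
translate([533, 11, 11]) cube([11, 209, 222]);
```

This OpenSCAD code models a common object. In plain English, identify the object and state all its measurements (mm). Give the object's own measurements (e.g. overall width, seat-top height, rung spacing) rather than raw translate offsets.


An open-topped rectangular box: outside dimensions 544×231×233 mm, with a uniform wall and base thickness of 11 mm. The base is a full 544×231 slab on the floor; four walls sit on top of the base. The front and back walls (the −y and +y sides) span the full width; the two side walls fit between them.


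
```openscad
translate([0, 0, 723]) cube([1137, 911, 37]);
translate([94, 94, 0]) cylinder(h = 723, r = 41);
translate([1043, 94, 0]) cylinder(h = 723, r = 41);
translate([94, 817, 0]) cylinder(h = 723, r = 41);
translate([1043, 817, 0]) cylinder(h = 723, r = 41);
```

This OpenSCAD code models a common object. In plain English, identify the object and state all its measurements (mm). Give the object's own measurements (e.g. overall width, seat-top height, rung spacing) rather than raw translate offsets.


A table: top 1137 mm (x) × 911 mm (y), 37 mm thick, upper face at z = 760 mm, on four round legs of 82 mm diameter, each leg's bounding box inset 53 mm from the nearest pair of top edges from z = 0 to the bottom of the top.


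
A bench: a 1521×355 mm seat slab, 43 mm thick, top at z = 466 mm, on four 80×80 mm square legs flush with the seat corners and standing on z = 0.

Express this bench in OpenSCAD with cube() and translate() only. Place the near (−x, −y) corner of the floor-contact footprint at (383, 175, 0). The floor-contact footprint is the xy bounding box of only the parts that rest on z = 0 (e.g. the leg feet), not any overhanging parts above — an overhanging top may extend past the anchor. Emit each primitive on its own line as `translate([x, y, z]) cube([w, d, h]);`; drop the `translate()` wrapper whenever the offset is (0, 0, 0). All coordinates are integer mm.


// leg_h = 466 − 43 = 423
translate([383, 175, 423]) cube([1521, 355, 43]);
translate([383, 175, 0]) cube([80, 80, 423]);
translate([383, 450, 0]) cube([80, 80, 423]);
translate([1824, 175, 0]) cube([80, 80, 423]);
translate([1824, 450, 0]) cube([80, 80, 423]);


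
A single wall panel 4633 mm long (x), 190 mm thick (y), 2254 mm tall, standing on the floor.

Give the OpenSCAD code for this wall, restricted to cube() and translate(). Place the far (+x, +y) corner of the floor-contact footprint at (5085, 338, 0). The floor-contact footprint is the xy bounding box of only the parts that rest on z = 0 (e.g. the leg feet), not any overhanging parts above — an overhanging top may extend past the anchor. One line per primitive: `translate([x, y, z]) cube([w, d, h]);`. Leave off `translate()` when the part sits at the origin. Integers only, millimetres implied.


translate([452, 148, 0]) cube([4633, 190, 2254]);


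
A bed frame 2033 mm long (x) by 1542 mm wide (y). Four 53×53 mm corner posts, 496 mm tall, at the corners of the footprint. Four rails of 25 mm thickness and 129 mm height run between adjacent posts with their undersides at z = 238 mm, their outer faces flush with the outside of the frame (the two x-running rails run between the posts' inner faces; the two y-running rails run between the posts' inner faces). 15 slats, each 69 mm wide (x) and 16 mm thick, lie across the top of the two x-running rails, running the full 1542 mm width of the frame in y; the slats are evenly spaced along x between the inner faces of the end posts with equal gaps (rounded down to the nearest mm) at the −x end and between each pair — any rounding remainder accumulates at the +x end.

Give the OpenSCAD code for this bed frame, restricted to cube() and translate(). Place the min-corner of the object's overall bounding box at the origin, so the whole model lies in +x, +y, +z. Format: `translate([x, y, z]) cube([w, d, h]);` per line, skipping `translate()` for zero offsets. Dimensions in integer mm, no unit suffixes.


// slat z = rail_z + rail_h = 238 + 129 = 367
// slat gap = ⌊(1927 − 15·69) / 16⌋ = 55
cube([53, 53, 496]);
translate([0, 1489, 0]) cube([53, 53, 496]);
translate([1980, 0, 0]) cube([53, 53, 496]);
translate([1980, 1489, 0]) cube([53, 53, 496]);
translate([53, 0, 238]) cube([1927, 25, 129]);
translate([53, 1517, 238]) cube([1927, 25, 129]);
translate([0, 53, 238]) cube([25, 1436, 129]);
translate([2008, 53, 238]) cube([25, 1436, 129]);
translate([108, 0, 367]) cube([69, 1542, 16]);
translate([232, 0, 367]) cube([69, 1542, 16]);
translate([356, 0, 367]) cube([69, 1542, 16]);
translate([480, 0, 367]) cube([69, 1542, 16]);
translate([604, 0, 367]) cube([69, 1542, 16]);
translate([728, 0, 367]) cube([69, 1542, 16]);
translate([852, 0, 367]) cube([69, 1542, 16]);
translate([976, 0, 367]) cube([69, 1542, 16]);
translate([1100, 0, 367]) cube([69, 1542, 16]);
translate([1224, 0, 367]) cube([69, 1542, 16]);
translate([1348, 0, 367]) cube([69, 1542, 16]);
translate([1472, 0, 367]) cube([69, 1542, 16]);
translate([1596, 0, 367]) cube([69, 1542, 16]);
translate([1720, 0, 367]) cube([69, 1542, 16]);
translate([1844, 0, 367]) cube([69, 1542, 16]);


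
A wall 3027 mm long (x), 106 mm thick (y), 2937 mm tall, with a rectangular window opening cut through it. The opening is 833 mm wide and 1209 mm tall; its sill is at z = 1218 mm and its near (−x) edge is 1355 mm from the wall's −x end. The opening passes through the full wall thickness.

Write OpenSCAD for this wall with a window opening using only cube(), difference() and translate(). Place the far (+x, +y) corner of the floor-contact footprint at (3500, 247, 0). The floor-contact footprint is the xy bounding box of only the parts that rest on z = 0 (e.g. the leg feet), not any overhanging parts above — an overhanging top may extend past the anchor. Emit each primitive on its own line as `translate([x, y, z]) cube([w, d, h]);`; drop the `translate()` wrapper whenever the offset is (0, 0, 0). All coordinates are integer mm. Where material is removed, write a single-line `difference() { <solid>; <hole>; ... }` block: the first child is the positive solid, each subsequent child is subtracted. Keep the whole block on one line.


difference() { translate([473, 141, 0]) cube([3027, 106, 2937]); translate([1828, 141, 1218]) cube([833, 106, 1209]); }


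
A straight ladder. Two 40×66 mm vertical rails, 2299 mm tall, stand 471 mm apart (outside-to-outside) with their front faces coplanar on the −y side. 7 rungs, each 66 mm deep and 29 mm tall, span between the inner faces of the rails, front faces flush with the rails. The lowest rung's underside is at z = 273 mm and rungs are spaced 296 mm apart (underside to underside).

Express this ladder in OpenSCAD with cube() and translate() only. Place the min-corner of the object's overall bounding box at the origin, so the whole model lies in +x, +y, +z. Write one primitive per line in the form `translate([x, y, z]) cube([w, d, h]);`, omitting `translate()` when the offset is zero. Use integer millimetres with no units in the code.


// rung span = 471 - 2*40 = 391
// rung[k] z = 273 + k*296
cube([40, 66, 2299]);
translate([431, 0, 0]) cube([40, 66, 2299]);
translate([40, 0, 273]) cube([391, 66, 29]);
translate([40, 0, 569]) cube([391, 66, 29]);
translate([40, 0, 865]) cube([391, 66, 29]);
translate([40, 0, 1161]) cube([391, 66, 29]);
translate([40, 0, 1457]) cube([391, 66, 29]);
translate([40, 0, 1753]) cube([391, 66, 29]);
translate([40, 0, 2049]) cube([391, 66, 29]);


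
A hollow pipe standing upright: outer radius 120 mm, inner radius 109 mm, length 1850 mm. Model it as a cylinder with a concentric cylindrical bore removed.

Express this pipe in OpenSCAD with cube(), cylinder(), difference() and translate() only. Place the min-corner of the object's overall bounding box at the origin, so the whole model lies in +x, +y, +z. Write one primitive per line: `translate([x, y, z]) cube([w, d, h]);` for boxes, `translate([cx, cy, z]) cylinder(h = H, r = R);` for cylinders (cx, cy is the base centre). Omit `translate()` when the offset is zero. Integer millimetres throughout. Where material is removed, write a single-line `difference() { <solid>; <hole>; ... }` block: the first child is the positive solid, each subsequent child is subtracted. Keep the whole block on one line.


difference() { translate([120, 120, 0]) cylinder(h = 1850, r = 120); translate([120, 120, 0]) cylinder(h = 1850, r = 109); }


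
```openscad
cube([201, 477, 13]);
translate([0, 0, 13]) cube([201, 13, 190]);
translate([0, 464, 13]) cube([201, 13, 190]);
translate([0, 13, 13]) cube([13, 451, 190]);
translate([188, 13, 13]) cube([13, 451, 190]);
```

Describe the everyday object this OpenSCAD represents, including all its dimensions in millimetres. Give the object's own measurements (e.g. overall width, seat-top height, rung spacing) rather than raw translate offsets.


An open-topped rectangular box: outside dimensions 201×477×203 mm, with a uniform wall and base thickness of 13 mm. The base is a full 201×477 slab on the floor; four walls sit on top of the base. The front and back walls (the −y and +y sides) span the full width; the two side walls fit between them.


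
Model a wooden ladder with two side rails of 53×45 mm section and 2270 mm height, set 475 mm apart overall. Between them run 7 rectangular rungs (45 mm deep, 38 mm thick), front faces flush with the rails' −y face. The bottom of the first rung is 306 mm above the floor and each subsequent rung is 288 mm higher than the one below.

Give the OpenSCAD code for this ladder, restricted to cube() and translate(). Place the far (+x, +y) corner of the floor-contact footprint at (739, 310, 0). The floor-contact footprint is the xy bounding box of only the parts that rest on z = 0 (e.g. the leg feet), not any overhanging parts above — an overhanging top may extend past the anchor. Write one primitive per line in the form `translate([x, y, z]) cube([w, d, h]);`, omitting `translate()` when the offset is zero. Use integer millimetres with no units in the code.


translate([264, 265, 0]) cube([53, 45, 2270]);
translate([686, 265, 0]) cube([53, 45, 2270]);
translate([317, 265, 306]) cube([369, 45, 38]);
translate([317, 265, 594]) cube([369, 45, 38]);
translate([317, 265, 882]) cube([369, 45, 38]);
translate([317, 265, 1170]) cube([369, 45, 38]);
translate([317, 265, 1458]) cube([369, 45, 38]);
translate([317, 265, 1746]) cube([369, 45, 38]);
translate([317, 265, 2034]) cube([369, 45, 38]);


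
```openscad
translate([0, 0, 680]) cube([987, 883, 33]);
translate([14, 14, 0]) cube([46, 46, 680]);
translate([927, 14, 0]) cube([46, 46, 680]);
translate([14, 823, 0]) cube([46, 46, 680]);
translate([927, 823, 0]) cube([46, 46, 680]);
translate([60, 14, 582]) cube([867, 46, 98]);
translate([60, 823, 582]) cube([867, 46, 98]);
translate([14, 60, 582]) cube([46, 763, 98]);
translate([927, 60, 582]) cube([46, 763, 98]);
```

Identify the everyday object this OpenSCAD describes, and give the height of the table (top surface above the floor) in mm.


A table. The table height is 713 mm.

A 987×883×33 slab sits at z = 680 on four 46 mm square posts — a table. The top surface is at 680 + 33 = 713 mm.


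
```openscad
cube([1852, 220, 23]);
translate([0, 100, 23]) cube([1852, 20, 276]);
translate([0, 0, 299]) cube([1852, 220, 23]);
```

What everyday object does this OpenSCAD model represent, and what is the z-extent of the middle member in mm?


An I-beam. The web height is 276 mm.

Two wide flanges with a thin centred web — an I-beam. Overall 322 mm minus two 23 mm flanges gives a web of 322 − 2·23 = 276 mm.


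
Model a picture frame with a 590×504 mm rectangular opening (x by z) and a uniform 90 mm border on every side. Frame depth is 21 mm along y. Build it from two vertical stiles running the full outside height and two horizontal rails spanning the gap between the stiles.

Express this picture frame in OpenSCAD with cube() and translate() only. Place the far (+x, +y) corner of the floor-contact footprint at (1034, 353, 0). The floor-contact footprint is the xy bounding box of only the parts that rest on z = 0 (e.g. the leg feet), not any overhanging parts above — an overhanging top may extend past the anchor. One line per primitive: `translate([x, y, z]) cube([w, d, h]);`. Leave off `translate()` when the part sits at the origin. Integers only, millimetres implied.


translate([264, 332, 0]) cube([90, 21, 684]);
translate([944, 332, 0]) cube([90, 21, 684]);
translate([354, 332, 0]) cube([590, 21, 90]);
translate([354, 332, 594]) cube([590, 21, 90]);


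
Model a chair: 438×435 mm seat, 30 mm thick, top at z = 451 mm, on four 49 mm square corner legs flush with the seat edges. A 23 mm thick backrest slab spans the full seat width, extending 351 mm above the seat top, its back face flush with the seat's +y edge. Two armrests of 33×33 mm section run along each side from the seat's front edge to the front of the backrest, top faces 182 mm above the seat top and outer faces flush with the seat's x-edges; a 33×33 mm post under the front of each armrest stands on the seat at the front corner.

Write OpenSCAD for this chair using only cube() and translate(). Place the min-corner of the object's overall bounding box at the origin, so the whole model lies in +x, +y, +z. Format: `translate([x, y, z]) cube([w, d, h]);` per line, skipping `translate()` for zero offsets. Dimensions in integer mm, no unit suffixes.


translate([0, 0, 421]) cube([438, 435, 30]);
cube([49, 49, 421]);
translate([389, 0, 0]) cube([49, 49, 421]);
translate([0, 386, 0]) cube([49, 49, 421]);
translate([389, 386, 0]) cube([49, 49, 421]);
translate([0, 412, 451]) cube([438, 23, 351]);
translate([0, 0, 600]) cube([33, 412, 33]);
translate([405, 0, 600]) cube([33, 412, 33]);
translate([0, 0, 451]) cube([33, 33, 149]);
translate([405, 0, 451]) cube([33, 33, 149]);


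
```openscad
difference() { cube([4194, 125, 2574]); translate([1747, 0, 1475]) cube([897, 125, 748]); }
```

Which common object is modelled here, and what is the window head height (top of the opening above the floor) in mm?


A wall with a window opening. The window head height is 2223 mm.

A wall with a rectangular opening subtracted — a window. Sill at z = 1475, opening 748 mm tall, so the head is at 1475 + 748 = 2223 mm.


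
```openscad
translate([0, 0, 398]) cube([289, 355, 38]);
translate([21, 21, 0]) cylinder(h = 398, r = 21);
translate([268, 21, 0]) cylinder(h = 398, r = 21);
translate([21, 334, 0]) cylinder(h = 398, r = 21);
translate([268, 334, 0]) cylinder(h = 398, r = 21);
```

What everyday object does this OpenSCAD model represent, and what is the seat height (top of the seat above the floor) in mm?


A stool. The seat height is 436 mm.

A 289×355×38 slab at z = 398 on four corner cylinders — a stool. The seat top is 398 + 38 = 436 mm.


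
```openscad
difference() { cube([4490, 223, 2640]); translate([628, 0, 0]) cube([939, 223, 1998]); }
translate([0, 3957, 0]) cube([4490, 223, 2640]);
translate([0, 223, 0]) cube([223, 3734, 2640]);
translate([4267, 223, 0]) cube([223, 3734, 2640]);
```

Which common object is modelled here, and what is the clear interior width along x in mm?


A single room. The interior width is 4044 mm.

Four walls enclosing a rectangle with a door in the front wall — a room. Outside width 4490 minus two 223 mm walls gives 4044 mm.


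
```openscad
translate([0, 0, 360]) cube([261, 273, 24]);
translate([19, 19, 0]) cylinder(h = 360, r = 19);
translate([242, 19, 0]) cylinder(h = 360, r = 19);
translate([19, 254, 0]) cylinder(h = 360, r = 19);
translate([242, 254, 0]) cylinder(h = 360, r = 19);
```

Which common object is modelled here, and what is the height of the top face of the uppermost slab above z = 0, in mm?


A stool. The seat height is 384 mm.

A 261×273×24 slab at z = 360 on four corner cylinders — a stool. The seat top is 360 + 24 = 384 mm.


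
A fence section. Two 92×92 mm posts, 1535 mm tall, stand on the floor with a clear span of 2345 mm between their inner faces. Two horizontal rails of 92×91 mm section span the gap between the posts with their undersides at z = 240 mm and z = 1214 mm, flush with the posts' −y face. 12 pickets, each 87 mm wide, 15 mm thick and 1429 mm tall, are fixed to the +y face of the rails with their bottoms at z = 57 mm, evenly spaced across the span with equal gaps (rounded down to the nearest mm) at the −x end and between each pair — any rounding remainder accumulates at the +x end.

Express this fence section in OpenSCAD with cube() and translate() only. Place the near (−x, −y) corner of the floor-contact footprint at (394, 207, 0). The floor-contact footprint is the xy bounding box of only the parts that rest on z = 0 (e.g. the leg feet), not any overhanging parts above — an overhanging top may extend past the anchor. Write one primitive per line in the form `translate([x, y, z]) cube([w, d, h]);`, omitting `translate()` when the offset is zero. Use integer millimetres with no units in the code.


translate([394, 207, 0]) cube([92, 92, 1535]);
translate([2831, 207, 0]) cube([92, 92, 1535]);
translate([486, 207, 240]) cube([2345, 92, 91]);
translate([486, 207, 1214]) cube([2345, 92, 91]);
translate([586, 299, 57]) cube([87, 15, 1429]);
translate([773, 299, 57]) cube([87, 15, 1429]);
translate([960, 299, 57]) cube([87, 15, 1429]);
translate([1147, 299, 57]) cube([87, 15, 1429]);
translate([1334, 299, 57]) cube([87, 15, 1429]);
translate([1521, 299, 57]) cube([87, 15, 1429]);
translate([1708, 299, 57]) cube([87, 15, 1429]);
translate([1895, 299, 57]) cube([87, 15, 1429]);
translate([2082, 299, 57]) cube([87, 15, 1429]);
translate([2269, 299, 57]) cube([87, 15, 1429]);
translate([2456, 299, 57]) cube([87, 15, 1429]);
translate([2643, 299, 57]) cube([87, 15, 1429]);


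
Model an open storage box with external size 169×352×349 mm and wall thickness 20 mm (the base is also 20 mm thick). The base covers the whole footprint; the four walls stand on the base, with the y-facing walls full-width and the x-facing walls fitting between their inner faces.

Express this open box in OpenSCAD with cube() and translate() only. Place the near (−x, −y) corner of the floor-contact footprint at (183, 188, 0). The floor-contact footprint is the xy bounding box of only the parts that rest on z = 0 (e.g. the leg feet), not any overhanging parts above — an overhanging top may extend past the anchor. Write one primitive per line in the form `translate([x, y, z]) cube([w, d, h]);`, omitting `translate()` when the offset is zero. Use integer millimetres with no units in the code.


translate([183, 188, 0]) cube([169, 352, 20]);
translate([183, 188, 20]) cube([169, 20, 329]);
translate([183, 520, 20]) cube([169, 20, 329]);
translate([183, 208, 20]) cube([20, 312, 329]);
translate([332, 208, 20]) cube([20, 312, 329]);


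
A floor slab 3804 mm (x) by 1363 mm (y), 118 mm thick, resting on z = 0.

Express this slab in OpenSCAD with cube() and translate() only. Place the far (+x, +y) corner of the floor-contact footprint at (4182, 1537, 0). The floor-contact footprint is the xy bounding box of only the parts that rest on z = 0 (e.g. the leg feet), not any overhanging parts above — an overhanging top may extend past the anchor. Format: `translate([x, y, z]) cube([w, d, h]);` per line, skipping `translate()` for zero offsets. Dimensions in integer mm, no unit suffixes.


translate([378, 174, 0]) cube([3804, 1363, 118]);


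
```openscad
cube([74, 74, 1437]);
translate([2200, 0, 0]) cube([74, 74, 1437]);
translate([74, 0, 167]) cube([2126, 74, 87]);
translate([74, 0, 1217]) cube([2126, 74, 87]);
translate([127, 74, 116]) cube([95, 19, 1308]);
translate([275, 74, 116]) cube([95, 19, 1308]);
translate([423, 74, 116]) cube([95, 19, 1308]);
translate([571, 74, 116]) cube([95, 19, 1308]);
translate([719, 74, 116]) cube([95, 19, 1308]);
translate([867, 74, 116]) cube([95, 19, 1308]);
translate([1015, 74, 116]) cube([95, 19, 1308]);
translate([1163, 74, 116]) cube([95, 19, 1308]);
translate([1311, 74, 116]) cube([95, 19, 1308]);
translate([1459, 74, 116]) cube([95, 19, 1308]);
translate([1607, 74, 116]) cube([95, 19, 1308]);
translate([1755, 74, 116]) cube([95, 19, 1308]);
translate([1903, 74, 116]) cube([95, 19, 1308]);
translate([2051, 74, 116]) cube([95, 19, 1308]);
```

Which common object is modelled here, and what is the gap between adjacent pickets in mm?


A fence section. The picket gap is 53 mm.

Two posts, two rails, 14 pickets — a fence section. Span 2126 mm holds 14 pickets of 95 mm with 15 equal gaps: ⌊(2126 − 14·95) / 15⌋ = 53 mm.


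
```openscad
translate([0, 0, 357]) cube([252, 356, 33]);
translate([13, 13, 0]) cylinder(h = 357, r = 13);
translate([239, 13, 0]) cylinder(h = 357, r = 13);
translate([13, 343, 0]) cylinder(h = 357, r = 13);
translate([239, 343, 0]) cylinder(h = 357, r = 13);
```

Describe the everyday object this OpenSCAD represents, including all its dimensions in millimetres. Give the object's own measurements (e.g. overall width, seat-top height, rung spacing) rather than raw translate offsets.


A simple wooden stool: a rectangular seat 252 mm (x) by 356 mm (y), 33 mm thick, top face at z = 390 mm, on four round legs, each 26 mm in diameter. The legs rest on z = 0, each leg's axis is inset half a diameter from the nearest pair of seat edges (so the leg's bounding box is flush with the corner).


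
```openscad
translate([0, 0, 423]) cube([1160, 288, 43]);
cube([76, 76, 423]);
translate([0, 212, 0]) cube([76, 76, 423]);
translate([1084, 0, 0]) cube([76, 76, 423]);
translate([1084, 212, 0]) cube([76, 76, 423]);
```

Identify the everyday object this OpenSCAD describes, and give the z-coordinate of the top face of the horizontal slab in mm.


A bench. The seat-top height is 466 mm.

A long slab on four corner posts — a bench. The slab sits at z = 423 with thickness 43, so the top is 423 + 43 = 466 mm.


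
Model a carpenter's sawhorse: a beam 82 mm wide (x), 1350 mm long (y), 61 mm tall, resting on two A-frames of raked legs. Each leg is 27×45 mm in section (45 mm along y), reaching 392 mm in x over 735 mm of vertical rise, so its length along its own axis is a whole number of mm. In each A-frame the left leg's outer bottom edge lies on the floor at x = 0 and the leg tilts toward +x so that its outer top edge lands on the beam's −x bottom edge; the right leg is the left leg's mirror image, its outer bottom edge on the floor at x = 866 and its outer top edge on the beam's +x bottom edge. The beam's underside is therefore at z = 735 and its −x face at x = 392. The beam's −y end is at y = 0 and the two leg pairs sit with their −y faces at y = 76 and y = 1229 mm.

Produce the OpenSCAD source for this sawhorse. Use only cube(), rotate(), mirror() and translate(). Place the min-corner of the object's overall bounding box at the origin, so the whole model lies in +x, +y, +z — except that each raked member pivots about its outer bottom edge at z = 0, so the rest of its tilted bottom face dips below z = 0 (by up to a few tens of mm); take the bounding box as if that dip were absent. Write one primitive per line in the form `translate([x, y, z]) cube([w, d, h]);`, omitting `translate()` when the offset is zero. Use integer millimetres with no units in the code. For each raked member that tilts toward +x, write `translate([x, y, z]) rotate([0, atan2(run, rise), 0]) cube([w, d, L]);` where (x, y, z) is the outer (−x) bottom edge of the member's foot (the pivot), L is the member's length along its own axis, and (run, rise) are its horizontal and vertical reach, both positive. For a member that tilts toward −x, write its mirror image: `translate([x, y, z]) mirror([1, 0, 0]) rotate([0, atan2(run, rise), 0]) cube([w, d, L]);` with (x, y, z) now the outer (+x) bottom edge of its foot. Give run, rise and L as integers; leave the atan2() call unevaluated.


translate([392, 0, 735]) cube([82, 1350, 61]);
translate([0, 76, 0]) rotate([0, atan2(392, 735), 0]) cube([27, 45, 833]);
translate([866, 76, 0]) mirror([1, 0, 0]) rotate([0, atan2(392, 735), 0]) cube([27, 45, 833]);
translate([0, 1229, 0]) rotate([0, atan2(392, 735), 0]) cube([27, 45, 833]);
translate([866, 1229, 0]) mirror([1, 0, 0]) rotate([0, atan2(392, 735), 0]) cube([27, 45, 833]);


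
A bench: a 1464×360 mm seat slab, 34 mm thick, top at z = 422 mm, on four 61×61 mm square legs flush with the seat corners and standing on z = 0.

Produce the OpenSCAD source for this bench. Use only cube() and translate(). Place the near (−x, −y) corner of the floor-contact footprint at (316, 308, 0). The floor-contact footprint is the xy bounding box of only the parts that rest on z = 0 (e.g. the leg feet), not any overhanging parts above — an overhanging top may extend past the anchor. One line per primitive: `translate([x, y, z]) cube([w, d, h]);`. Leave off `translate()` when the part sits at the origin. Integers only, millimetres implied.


translate([316, 308, 388]) cube([1464, 360, 34]);
translate([316, 308, 0]) cube([61, 61, 388]);
translate([316, 607, 0]) cube([61, 61, 388]);
translate([1719, 308, 0]) cube([61, 61, 388]);
translate([1719, 607, 0]) cube([61, 61, 388]);


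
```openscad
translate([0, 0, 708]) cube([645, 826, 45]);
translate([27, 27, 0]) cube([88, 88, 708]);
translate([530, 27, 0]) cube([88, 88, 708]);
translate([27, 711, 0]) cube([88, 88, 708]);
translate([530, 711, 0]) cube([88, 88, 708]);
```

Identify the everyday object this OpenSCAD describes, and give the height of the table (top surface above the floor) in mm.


A table. The table height is 753 mm.

A 645×826×45 slab sits at z = 708 on four 88 mm square posts — a table. The top surface is at 708 + 45 = 753 mm.


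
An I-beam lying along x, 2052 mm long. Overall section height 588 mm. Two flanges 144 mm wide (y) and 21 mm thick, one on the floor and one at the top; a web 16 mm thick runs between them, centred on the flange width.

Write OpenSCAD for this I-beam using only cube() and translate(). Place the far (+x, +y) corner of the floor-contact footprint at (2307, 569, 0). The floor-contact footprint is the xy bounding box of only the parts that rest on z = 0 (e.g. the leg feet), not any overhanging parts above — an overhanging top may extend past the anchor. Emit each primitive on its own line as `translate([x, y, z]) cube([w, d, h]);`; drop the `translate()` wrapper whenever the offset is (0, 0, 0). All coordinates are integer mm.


translate([255, 425, 0]) cube([2052, 144, 21]);
translate([255, 489, 21]) cube([2052, 16, 546]);
translate([255, 425, 567]) cube([2052, 144, 21]);


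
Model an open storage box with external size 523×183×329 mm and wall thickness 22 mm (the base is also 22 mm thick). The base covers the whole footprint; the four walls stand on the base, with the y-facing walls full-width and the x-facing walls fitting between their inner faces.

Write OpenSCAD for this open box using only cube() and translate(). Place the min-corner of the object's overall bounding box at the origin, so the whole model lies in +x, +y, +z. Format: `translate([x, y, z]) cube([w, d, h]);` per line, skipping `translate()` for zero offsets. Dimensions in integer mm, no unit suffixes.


cube([523, 183, 22]);
translate([0, 0, 22]) cube([523, 22, 307]);
translate([0, 161, 22]) cube([523, 22, 307]);
translate([0, 22, 22]) cube([22, 139, 307]);
translate([501, 22, 22]) cube([22, 139, 307]);


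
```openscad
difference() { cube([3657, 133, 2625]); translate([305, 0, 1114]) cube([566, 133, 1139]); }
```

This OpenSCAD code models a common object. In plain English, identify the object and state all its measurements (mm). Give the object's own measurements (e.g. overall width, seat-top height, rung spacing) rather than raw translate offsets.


A wall 3657 mm long (x), 133 mm thick (y), 2625 mm tall, with a rectangular window opening cut through it. The opening is 566 mm wide and 1139 mm tall; its sill is at z = 1114 mm and its near (−x) edge is 305 mm from the wall's −x end. The opening passes through the full wall thickness.


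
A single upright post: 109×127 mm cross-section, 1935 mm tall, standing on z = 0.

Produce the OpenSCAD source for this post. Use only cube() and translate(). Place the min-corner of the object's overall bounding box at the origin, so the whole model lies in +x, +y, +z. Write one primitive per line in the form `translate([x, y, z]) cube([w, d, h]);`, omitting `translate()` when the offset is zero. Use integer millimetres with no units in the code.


cube([109, 127, 1935]);


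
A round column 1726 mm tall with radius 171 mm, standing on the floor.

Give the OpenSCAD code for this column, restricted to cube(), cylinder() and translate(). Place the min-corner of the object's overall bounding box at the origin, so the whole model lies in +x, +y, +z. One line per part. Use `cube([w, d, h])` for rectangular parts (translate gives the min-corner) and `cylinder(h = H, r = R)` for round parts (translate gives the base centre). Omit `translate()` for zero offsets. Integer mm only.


translate([171, 171, 0]) cylinder(h = 1726, r = 171);


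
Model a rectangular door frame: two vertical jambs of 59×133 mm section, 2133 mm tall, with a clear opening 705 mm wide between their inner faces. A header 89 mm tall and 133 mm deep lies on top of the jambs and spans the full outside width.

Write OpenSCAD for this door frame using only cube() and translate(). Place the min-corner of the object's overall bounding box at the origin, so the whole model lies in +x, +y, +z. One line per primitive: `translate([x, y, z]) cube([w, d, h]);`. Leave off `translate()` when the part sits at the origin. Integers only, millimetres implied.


cube([59, 133, 2133]);
translate([764, 0, 0]) cube([59, 133, 2133]);
translate([0, 0, 2133]) cube([823, 133, 89]);


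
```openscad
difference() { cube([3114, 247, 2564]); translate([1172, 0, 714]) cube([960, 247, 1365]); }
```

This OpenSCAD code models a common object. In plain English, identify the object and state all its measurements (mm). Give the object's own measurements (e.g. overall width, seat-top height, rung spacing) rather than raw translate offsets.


A wall 3114 mm long (x), 247 mm thick (y), 2564 mm tall, with a rectangular window opening cut through it. The opening is 960 mm wide and 1365 mm tall; its sill is at z = 714 mm and its near (−x) edge is 1172 mm from the wall's −x end. The opening passes through the full wall thickness.


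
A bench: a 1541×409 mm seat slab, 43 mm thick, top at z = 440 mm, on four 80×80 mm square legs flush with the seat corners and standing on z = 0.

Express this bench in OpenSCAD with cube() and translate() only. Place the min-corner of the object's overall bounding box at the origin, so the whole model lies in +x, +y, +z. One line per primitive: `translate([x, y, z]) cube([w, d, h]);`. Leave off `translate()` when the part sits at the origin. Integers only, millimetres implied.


// leg_h = 440 − 43 = 397
translate([0, 0, 397]) cube([1541, 409, 43]);
cube([80, 80, 397]);
translate([0, 329, 0]) cube([80, 80, 397]);
translate([1461, 0, 0]) cube([80, 80, 397]);
translate([1461, 329, 0]) cube([80, 80, 397]);


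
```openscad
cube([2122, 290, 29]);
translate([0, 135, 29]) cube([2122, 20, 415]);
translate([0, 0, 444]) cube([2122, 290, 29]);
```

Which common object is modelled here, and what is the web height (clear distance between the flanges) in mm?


An I-beam. The web height is 415 mm.

Two wide flanges with a thin centred web — an I-beam. Overall 473 mm minus two 29 mm flanges gives a web of 473 − 2·29 = 415 mm.


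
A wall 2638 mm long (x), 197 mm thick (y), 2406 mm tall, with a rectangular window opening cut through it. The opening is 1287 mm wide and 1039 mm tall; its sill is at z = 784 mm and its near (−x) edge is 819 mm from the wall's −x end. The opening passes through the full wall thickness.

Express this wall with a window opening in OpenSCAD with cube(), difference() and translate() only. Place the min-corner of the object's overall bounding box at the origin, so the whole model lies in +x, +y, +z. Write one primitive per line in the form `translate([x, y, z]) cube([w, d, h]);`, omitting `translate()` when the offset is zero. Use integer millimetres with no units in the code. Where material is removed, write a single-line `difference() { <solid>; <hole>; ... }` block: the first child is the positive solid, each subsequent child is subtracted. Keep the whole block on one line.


difference() { cube([2638, 197, 2406]); translate([819, 0, 784]) cube([1287, 197, 1039]); }


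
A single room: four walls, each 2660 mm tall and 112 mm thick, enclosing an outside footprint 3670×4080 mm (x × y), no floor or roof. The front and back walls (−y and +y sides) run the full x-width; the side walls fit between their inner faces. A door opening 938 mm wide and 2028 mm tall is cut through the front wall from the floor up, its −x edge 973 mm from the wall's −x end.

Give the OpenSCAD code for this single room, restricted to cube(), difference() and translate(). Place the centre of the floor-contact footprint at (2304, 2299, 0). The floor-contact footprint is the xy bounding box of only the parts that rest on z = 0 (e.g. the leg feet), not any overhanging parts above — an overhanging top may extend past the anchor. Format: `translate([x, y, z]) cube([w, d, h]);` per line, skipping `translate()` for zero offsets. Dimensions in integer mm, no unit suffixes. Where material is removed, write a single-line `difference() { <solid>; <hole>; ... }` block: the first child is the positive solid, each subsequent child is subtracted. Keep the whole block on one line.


difference() { translate([469, 259, 0]) cube([3670, 112, 2660]); translate([1442, 259, 0]) cube([938, 112, 2028]); }
translate([469, 4227, 0]) cube([3670, 112, 2660]);
translate([469, 371, 0]) cube([112, 3856, 2660]);
translate([4027, 371, 0]) cube([112, 3856, 2660]);


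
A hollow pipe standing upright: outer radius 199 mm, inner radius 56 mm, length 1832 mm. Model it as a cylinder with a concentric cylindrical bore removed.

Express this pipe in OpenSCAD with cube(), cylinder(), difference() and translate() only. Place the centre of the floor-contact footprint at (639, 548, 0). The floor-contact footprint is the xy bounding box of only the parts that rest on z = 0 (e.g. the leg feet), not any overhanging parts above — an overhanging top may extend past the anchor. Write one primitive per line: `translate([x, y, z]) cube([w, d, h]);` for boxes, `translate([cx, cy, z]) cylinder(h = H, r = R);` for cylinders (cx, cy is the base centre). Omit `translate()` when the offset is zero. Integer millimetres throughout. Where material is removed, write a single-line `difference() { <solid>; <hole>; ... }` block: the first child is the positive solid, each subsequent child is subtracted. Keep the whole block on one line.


difference() { translate([639, 548, 0]) cylinder(h = 1832, r = 199); translate([639, 548, 0]) cylinder(h = 1832, r = 56); }


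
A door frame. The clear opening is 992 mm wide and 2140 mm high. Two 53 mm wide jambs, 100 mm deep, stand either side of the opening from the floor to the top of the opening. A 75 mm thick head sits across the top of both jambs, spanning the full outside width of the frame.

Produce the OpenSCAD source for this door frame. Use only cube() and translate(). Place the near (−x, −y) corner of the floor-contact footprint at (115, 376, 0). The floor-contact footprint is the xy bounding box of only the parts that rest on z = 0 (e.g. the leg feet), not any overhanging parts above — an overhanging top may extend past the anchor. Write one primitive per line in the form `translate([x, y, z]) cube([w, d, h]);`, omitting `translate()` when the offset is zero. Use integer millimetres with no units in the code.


translate([115, 376, 0]) cube([53, 100, 2140]);
translate([1160, 376, 0]) cube([53, 100, 2140]);
translate([115, 376, 2140]) cube([1098, 100, 75]);
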